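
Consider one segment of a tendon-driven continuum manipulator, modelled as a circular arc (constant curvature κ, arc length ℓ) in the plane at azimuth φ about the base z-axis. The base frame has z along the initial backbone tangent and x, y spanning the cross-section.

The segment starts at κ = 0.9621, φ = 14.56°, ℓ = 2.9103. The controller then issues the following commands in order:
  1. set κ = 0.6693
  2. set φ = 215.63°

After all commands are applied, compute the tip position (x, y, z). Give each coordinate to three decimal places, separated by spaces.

initial: κ=0.9621, φ=14.56°, ℓ=2.9103
cmd 1: set κ=0.6693 → (κ,φ,ℓ)=(0.6693,14.56°,2.9103) → tip=(1.9786,0.5139,1.3891)
cmd 2: set φ=215.63° → (κ,φ,ℓ)=(0.6693,215.63°,2.9103) → tip=(-1.6615,-1.1909,1.3891)

-1.662 -1.191 1.389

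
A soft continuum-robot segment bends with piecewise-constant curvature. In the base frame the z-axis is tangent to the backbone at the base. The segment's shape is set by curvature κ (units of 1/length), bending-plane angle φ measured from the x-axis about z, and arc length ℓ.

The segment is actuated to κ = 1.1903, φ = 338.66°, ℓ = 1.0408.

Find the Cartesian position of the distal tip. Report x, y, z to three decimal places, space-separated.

0.528 -0.206 0.794

θ = κ·ℓ = 1.1903 × 1.0408 = 1.23886 rad
ρ = (1 − cos θ)/κ = (1 − 0.32587)/1.1903 = 0.56635
z = sin θ / κ = 0.94541/1.1903 = 0.79427
x = ρ cos φ = 0.56635 × cos(338.66°) = 0.52752
y = ρ sin φ = 0.56635 × sin(338.66°) = -0.20610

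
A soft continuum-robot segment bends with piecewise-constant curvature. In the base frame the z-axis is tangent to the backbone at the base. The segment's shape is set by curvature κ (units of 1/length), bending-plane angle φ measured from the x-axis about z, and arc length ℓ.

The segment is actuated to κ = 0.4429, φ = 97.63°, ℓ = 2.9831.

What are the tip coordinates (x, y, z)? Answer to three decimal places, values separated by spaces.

-0.226 1.685 2.188

θ = κ·ℓ = 0.4429 × 2.9831 = 1.32121 rad
ρ = (1 − cos θ)/κ = (1 − 0.24700)/0.4429 = 1.70016
z = sin θ / κ = 0.96902/0.4429 = 2.18789
x = ρ cos φ = 1.70016 × cos(97.63°) = -0.22574
y = ρ sin φ = 1.70016 × sin(97.63°) = 1.68511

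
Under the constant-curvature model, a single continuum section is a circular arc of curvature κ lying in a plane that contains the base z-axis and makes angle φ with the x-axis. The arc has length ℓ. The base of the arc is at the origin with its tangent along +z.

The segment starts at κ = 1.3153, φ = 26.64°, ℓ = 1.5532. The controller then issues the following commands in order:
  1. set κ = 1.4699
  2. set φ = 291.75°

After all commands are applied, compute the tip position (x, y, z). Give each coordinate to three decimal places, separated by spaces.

0.417 -1.045 0.515

initial: κ=1.3153, φ=26.64°, ℓ=1.5532
cmd 1: set κ=1.4699 → (κ,φ,ℓ)=(1.4699,26.64°,1.5532) → tip=(1.0055,0.5044,0.5149)
cmd 2: set φ=291.75° → (κ,φ,ℓ)=(1.4699,291.75°,1.5532) → tip=(0.4169,-1.0448,0.5149)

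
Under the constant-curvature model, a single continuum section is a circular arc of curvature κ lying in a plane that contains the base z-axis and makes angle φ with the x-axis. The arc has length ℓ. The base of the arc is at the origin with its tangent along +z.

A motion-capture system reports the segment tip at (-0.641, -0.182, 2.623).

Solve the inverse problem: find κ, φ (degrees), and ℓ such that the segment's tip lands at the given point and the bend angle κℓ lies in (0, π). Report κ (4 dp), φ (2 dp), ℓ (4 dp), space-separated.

ρ = √(x²+y²) = √(-0.641² + -0.182²) = 0.66634
φ = atan2(y, x) mod 360° = atan2(-0.182, -0.641) = 195.8509°
|p|² = ρ² + z² = 0.66634² + 2.623² = 7.32413
κ = 2ρ / |p|² = 2×0.66634 / 7.32413 = 0.18196
θ = 2·atan2(ρ, z) = 2·atan2(0.66634, 2.623) = 0.49755 rad
ℓ = θ/κ = 0.49755/0.18196 = 2.73443

0.1820 195.85 2.7344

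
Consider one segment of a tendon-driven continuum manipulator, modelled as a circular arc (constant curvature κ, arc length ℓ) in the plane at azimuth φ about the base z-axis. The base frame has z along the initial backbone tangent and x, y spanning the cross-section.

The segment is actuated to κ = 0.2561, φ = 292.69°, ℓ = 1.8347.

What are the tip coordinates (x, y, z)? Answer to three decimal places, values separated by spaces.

θ = κ·ℓ = 0.2561 × 1.8347 = 0.46987 rad
ρ = (1 − cos θ)/κ = (1 − 0.89163)/0.2561 = 0.42316
z = sin θ / κ = 0.45277/0.2561 = 1.76793
x = ρ cos φ = 0.42316 × cos(292.69°) = 0.16323
y = ρ sin φ = 0.42316 × sin(292.69°) = -0.39041

0.163 -0.390 1.768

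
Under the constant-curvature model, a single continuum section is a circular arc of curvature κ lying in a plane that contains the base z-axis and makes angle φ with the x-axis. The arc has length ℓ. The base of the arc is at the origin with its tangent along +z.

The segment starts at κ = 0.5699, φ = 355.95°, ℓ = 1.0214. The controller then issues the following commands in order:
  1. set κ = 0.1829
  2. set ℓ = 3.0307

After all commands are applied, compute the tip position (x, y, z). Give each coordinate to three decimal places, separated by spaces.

initial: κ=0.5699, φ=355.95°, ℓ=1.0214
cmd 1: set κ=0.1829 → (κ,φ,ℓ)=(0.1829,355.95°,1.0214) → tip=(0.0949,-0.0067,1.0155)
cmd 2: set ℓ=3.0307 → (κ,φ,ℓ)=(0.1829,355.95°,3.0307) → tip=(0.8166,-0.0578,2.8779)

0.817 -0.058 2.878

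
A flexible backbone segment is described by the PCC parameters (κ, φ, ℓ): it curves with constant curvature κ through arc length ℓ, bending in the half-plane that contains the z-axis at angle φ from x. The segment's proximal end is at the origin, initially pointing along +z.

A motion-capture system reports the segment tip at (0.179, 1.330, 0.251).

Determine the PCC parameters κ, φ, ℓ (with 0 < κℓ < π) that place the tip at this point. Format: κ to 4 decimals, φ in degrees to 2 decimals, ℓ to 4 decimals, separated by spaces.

ρ = √(x²+y²) = √(0.179² + 1.330²) = 1.34199
φ = atan2(y, x) mod 360° = atan2(1.330, 0.179) = 82.3348°
|p|² = ρ² + z² = 1.34199² + 0.251² = 1.86394
κ = 2ρ / |p|² = 2×1.34199 / 1.86394 = 1.43995
θ = 2·atan2(ρ, z) = 2·atan2(1.34199, 0.251) = 2.77179 rad
ℓ = θ/κ = 2.77179/1.43995 = 1.92492

1.4399 82.33 1.9249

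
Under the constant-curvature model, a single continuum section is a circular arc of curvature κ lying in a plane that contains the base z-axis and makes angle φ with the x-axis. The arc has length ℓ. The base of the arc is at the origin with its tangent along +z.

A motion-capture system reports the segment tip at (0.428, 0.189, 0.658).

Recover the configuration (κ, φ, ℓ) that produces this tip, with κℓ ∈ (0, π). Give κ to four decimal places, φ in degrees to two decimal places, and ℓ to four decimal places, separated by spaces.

ρ = √(x²+y²) = √(0.428² + 0.189²) = 0.46787
φ = atan2(y, x) mod 360° = atan2(0.189, 0.428) = 23.8257°
|p|² = ρ² + z² = 0.46787² + 0.658² = 0.65187
κ = 2ρ / |p|² = 2×0.46787 / 0.65187 = 1.43548
θ = 2·atan2(ρ, z) = 2·atan2(0.46787, 0.658) = 1.23621 rad
ℓ = θ/κ = 1.23621/1.43548 = 0.86118

1.4355 23.83 0.8612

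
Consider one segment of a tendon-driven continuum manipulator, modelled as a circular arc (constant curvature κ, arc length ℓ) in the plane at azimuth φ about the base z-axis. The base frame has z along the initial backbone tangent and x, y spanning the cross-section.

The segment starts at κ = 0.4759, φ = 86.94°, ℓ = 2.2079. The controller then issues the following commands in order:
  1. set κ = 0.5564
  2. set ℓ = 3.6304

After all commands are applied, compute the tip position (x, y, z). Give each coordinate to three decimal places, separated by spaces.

0.138 2.574 1.619

initial: κ=0.4759, φ=86.94°, ℓ=2.2079
cmd 1: set κ=0.5564 → (κ,φ,ℓ)=(0.5564,86.94°,2.2079) → tip=(0.0637,1.1923,1.6930)
cmd 2: set ℓ=3.6304 → (κ,φ,ℓ)=(0.5564,86.94°,3.6304) → tip=(0.1376,2.5740,1.6190)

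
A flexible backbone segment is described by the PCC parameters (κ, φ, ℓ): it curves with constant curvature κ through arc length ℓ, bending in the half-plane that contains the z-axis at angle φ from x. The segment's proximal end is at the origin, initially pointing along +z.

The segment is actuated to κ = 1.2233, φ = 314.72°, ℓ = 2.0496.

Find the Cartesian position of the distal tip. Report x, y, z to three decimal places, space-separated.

1.039 -1.049 0.484

θ = κ·ℓ = 1.2233 × 2.0496 = 2.50728 rad
ρ = (1 − cos θ)/κ = (1 − -0.80548)/1.2233 = 1.47591
z = sin θ / κ = 0.59263/1.2233 = 0.48445
x = ρ cos φ = 1.47591 × cos(314.72°) = 1.03851
y = ρ sin φ = 1.47591 × sin(314.72°) = -1.04871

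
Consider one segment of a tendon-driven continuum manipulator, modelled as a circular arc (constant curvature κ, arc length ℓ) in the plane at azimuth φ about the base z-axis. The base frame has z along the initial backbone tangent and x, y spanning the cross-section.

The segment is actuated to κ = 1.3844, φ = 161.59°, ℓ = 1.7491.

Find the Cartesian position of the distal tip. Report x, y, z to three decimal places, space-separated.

θ = κ·ℓ = 1.3844 × 1.7491 = 2.42145 rad
ρ = (1 − cos θ)/κ = (1 − -0.75171)/1.3844 = 1.26532
z = sin θ / κ = 0.65949/1.3844 = 0.47637
x = ρ cos φ = 1.26532 × cos(161.59°) = -1.20057
y = ρ sin φ = 1.26532 × sin(161.59°) = 0.39961

-1.201 0.400 0.476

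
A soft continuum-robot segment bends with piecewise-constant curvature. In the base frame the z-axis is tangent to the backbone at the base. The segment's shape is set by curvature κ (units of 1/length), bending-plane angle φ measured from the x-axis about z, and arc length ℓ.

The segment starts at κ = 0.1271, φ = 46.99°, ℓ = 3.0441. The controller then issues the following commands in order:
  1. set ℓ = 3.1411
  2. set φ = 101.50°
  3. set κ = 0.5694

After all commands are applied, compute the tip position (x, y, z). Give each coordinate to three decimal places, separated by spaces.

initial: κ=0.1271, φ=46.99°, ℓ=3.0441
cmd 1: set ℓ=3.1411 → (κ,φ,ℓ)=(0.1271,46.99°,3.1411) → tip=(0.4221,0.4524,3.0583)
cmd 2: set φ=101.50° → (κ,φ,ℓ)=(0.1271,101.50°,3.1411) → tip=(-0.1234,0.6063,3.0583)
cmd 3: set κ=0.5694 → (κ,φ,ℓ)=(0.5694,101.50°,3.1411) → tip=(-0.4258,2.0928,1.7148)

-0.426 2.093 1.715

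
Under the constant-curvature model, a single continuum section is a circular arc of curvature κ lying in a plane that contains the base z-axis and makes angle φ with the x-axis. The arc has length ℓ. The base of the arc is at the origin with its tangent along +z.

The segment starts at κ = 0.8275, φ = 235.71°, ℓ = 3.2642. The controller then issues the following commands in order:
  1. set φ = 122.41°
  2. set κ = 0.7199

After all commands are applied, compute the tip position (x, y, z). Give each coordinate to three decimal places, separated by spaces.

-1.268 1.997 0.988

initial: κ=0.8275, φ=235.71°, ℓ=3.2642
cmd 1: set φ=122.41° → (κ,φ,ℓ)=(0.8275,122.41°,3.2642) → tip=(-1.2336,1.9431,0.5152)
cmd 2: set κ=0.7199 → (κ,φ,ℓ)=(0.7199,122.41°,3.2642) → tip=(-1.2676,1.9967,0.9884)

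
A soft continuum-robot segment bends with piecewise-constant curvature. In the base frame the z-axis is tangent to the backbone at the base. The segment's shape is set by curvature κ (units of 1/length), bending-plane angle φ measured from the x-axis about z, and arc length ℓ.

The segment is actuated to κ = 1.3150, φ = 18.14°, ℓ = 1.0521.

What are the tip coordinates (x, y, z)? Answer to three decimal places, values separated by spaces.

θ = κ·ℓ = 1.3150 × 1.0521 = 1.38351 rad
ρ = (1 − cos θ)/κ = (1 − 0.18619)/1.3150 = 0.61887
z = sin θ / κ = 0.98251/1.3150 = 0.74716
x = ρ cos φ = 0.61887 × cos(18.14°) = 0.58811
y = ρ sin φ = 0.61887 × sin(18.14°) = 0.19268

0.588 0.193 0.747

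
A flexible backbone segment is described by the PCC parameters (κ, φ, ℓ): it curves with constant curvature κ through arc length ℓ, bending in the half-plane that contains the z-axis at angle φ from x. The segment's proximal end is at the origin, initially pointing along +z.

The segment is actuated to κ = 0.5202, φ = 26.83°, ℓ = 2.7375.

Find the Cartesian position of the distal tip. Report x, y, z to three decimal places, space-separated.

1.465 0.741 1.902

θ = κ·ℓ = 0.5202 × 2.7375 = 1.42405 rad
ρ = (1 − cos θ)/κ = (1 − 0.14622)/0.5202 = 1.64125
z = sin θ / κ = 0.98925/0.5202 = 1.90168
x = ρ cos φ = 1.64125 × cos(26.83°) = 1.46457
y = ρ sin φ = 1.64125 × sin(26.83°) = 0.74077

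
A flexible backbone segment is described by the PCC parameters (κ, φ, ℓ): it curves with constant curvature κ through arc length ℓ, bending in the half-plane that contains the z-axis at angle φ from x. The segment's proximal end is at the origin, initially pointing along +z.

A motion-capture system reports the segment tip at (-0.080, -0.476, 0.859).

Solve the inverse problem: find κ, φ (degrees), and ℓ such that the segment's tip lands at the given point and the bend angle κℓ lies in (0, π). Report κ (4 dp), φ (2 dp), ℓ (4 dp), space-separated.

ρ = √(x²+y²) = √(-0.080² + -0.476²) = 0.48268
φ = atan2(y, x) mod 360° = atan2(-0.476, -0.080) = 260.4596°
|p|² = ρ² + z² = 0.48268² + 0.859² = 0.97086
κ = 2ρ / |p|² = 2×0.48268 / 0.97086 = 0.99433
θ = 2·atan2(ρ, z) = 2·atan2(0.48268, 0.859) = 1.02387 rad
ℓ = θ/κ = 1.02387/0.99433 = 1.02971

0.9943 260.46 1.0297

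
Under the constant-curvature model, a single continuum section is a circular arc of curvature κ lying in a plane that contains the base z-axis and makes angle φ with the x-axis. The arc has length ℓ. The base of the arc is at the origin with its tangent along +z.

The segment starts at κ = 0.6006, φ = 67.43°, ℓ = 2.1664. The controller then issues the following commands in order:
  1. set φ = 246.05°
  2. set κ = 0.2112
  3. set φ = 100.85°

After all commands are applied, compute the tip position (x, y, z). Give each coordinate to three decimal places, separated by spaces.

initial: κ=0.6006, φ=67.43°, ℓ=2.1664
cmd 1: set φ=246.05° → (κ,φ,ℓ)=(0.6006,246.05°,2.1664) → tip=(-0.4958,-1.1163,1.6048)
cmd 2: set κ=0.2112 → (κ,φ,ℓ)=(0.2112,246.05°,2.1664) → tip=(-0.1977,-0.4451,2.0916)
cmd 3: set φ=100.85° → (κ,φ,ℓ)=(0.2112,100.85°,2.1664) → tip=(-0.0917,0.4783,2.0916)

-0.092 0.478 2.092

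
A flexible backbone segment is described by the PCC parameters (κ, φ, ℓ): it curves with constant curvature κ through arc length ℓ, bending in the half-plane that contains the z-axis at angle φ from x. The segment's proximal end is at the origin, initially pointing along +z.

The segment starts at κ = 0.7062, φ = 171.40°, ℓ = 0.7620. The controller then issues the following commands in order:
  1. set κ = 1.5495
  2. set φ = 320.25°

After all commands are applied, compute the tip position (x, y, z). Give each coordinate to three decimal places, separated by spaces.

initial: κ=0.7062, φ=171.40°, ℓ=0.7620
cmd 1: set κ=1.5495 → (κ,φ,ℓ)=(1.5495,171.40°,0.7620) → tip=(-0.3955,0.0598,0.5969)
cmd 2: set φ=320.25° → (κ,φ,ℓ)=(1.5495,320.25°,0.7620) → tip=(0.3075,-0.2558,0.5969)

0.308 -0.256 0.597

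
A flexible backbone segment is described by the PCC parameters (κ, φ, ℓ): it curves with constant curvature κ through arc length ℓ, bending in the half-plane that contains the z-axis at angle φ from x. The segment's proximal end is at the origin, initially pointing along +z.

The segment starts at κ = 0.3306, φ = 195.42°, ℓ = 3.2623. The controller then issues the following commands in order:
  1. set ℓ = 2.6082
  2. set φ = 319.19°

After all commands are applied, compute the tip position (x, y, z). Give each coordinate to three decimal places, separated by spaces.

initial: κ=0.3306, φ=195.42°, ℓ=3.2623
cmd 1: set ℓ=2.6082 → (κ,φ,ℓ)=(0.3306,195.42°,2.6082) → tip=(-1.0185,-0.2809,2.2968)
cmd 2: set φ=319.19° → (κ,φ,ℓ)=(0.3306,319.19°,2.6082) → tip=(0.7997,-0.6905,2.2968)

0.800 -0.690 2.297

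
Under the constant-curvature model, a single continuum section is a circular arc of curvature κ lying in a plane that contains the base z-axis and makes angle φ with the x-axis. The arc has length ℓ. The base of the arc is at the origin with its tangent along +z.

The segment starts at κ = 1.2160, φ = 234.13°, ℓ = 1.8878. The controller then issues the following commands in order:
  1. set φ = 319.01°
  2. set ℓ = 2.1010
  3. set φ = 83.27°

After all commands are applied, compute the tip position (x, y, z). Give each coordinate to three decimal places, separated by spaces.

initial: κ=1.2160, φ=234.13°, ℓ=1.8878
cmd 1: set φ=319.01° → (κ,φ,ℓ)=(1.2160,319.01°,1.8878) → tip=(1.0323,-0.8970,0.6157)
cmd 2: set ℓ=2.1010 → (κ,φ,ℓ)=(1.2160,319.01°,2.1010) → tip=(1.1377,-0.9886,0.4553)
cmd 3: set φ=83.27° → (κ,φ,ℓ)=(1.2160,83.27°,2.1010) → tip=(0.1766,1.4968,0.4553)

0.177 1.497 0.455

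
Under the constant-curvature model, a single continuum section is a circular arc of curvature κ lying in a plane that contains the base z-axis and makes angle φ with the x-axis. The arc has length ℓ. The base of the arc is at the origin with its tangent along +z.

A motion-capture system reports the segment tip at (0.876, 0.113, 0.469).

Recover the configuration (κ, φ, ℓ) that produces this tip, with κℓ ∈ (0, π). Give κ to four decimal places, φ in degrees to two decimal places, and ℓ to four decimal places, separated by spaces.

1.7663 7.35 1.2259

ρ = √(x²+y²) = √(0.876² + 0.113²) = 0.88326
φ = atan2(y, x) mod 360° = atan2(0.113, 0.876) = 7.3503°
|p|² = ρ² + z² = 0.88326² + 0.469² = 1.00011
κ = 2ρ / |p|² = 2×0.88326 / 1.00011 = 1.76633
θ = 2·atan2(ρ, z) = 2·atan2(0.88326, 0.469) = 2.16533 rad
ℓ = θ/κ = 2.16533/1.76633 = 1.22589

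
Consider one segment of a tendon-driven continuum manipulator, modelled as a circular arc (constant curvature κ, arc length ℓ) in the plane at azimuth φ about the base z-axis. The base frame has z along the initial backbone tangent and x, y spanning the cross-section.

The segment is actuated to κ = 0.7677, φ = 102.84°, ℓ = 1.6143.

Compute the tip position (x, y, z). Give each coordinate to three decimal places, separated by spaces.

θ = κ·ℓ = 0.7677 × 1.6143 = 1.23930 rad
ρ = (1 − cos θ)/κ = (1 − 0.32546)/0.7677 = 0.87865
z = sin θ / κ = 0.94556/0.7677 = 1.23167
x = ρ cos φ = 0.87865 × cos(102.84°) = -0.19526
y = ρ sin φ = 0.87865 × sin(102.84°) = 0.85668

-0.195 0.857 1.232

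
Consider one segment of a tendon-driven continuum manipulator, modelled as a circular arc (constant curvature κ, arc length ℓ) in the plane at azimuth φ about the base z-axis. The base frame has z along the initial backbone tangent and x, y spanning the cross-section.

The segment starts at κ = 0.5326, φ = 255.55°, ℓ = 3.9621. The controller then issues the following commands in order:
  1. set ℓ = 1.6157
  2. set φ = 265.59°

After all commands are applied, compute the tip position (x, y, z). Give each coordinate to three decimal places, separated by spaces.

initial: κ=0.5326, φ=255.55°, ℓ=3.9621
cmd 1: set ℓ=1.6157 → (κ,φ,ℓ)=(0.5326,255.55°,1.6157) → tip=(-0.1630,-0.6327,1.4236)
cmd 2: set φ=265.59° → (κ,φ,ℓ)=(0.5326,265.59°,1.6157) → tip=(-0.0502,-0.6514,1.4236)

-0.050 -0.651 1.424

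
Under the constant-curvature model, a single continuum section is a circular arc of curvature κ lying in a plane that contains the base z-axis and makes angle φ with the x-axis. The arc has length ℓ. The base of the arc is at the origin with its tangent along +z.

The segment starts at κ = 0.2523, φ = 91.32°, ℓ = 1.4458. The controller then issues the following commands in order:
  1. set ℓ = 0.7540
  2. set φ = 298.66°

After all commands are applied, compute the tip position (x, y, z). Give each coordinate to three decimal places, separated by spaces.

initial: κ=0.2523, φ=91.32°, ℓ=1.4458
cmd 1: set ℓ=0.7540 → (κ,φ,ℓ)=(0.2523,91.32°,0.7540) → tip=(-0.0016,0.0715,0.7495)
cmd 2: set φ=298.66° → (κ,φ,ℓ)=(0.2523,298.66°,0.7540) → tip=(0.0343,-0.0627,0.7495)

0.034 -0.063 0.749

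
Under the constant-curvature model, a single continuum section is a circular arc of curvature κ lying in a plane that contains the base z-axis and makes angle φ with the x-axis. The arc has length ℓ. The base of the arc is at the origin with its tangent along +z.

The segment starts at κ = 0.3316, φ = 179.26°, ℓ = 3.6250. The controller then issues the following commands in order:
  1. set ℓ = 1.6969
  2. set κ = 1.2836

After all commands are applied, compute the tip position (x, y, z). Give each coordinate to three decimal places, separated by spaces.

initial: κ=0.3316, φ=179.26°, ℓ=3.6250
cmd 1: set ℓ=1.6969 → (κ,φ,ℓ)=(0.3316,179.26°,1.6969) → tip=(-0.4649,0.0060,1.6088)
cmd 2: set κ=1.2836 → (κ,φ,ℓ)=(1.2836,179.26°,1.6969) → tip=(-1.2236,0.0158,0.6397)

-1.224 0.016 0.640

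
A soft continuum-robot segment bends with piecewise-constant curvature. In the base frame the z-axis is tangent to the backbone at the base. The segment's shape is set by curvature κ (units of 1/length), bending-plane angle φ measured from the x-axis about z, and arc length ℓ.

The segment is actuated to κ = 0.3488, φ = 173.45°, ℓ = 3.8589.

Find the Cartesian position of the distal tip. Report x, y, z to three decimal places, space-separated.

θ = κ·ℓ = 0.3488 × 3.8589 = 1.34598 rad
ρ = (1 − cos θ)/κ = (1 − 0.22292)/0.3488 = 2.22786
z = sin θ / κ = 0.97484/0.3488 = 2.79483
x = ρ cos φ = 2.22786 × cos(173.45°) = -2.21332
y = ρ sin φ = 2.22786 × sin(173.45°) = 0.25413

-2.213 0.254 2.795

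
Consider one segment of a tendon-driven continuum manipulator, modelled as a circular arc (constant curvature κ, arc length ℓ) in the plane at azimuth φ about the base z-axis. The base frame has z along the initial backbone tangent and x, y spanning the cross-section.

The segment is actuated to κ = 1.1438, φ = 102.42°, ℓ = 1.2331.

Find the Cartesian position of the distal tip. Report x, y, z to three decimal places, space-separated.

-0.158 0.717 0.863

θ = κ·ℓ = 1.1438 × 1.2331 = 1.41042 rad
ρ = (1 − cos θ)/κ = (1 − 0.15969)/1.1438 = 0.73467
z = sin θ / κ = 0.98717/1.1438 = 0.86306
x = ρ cos φ = 0.73467 × cos(102.42°) = -0.15801
y = ρ sin φ = 0.73467 × sin(102.42°) = 0.71747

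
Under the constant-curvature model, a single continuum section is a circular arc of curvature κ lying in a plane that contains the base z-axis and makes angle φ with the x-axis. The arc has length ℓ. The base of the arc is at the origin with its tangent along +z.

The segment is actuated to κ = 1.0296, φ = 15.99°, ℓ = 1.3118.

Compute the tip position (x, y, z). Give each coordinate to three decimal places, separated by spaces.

θ = κ·ℓ = 1.0296 × 1.3118 = 1.35063 rad
ρ = (1 − cos θ)/κ = (1 − 0.21839)/1.0296 = 0.75914
z = sin θ / κ = 0.97586/1.0296 = 0.94781
x = ρ cos φ = 0.75914 × cos(15.99°) = 0.72977
y = ρ sin φ = 0.75914 × sin(15.99°) = 0.20912

0.730 0.209 0.948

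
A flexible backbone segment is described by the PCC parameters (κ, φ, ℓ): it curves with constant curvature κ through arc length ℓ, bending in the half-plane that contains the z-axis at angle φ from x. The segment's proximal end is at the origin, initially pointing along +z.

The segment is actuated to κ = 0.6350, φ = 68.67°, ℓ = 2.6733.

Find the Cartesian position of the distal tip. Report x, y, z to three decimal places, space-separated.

θ = κ·ℓ = 0.6350 × 2.6733 = 1.69755 rad
ρ = (1 − cos θ)/κ = (1 − -0.12641)/0.6350 = 1.77387
z = sin θ / κ = 0.99198/0.6350 = 1.56217
x = ρ cos φ = 1.77387 × cos(68.67°) = 0.64523
y = ρ sin φ = 1.77387 × sin(68.67°) = 1.65237

0.645 1.652 1.562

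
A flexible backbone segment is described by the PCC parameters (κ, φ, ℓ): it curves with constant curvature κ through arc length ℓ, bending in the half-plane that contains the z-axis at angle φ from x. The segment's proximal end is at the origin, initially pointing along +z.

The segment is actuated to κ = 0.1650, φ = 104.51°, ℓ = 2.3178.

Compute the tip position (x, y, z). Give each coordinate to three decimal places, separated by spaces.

-0.110 0.424 2.262

θ = κ·ℓ = 0.1650 × 2.3178 = 0.38244 rad
ρ = (1 − cos θ)/κ = (1 − 0.92776)/0.1650 = 0.43783
z = sin θ / κ = 0.37318/0.1650 = 2.26171
x = ρ cos φ = 0.43783 × cos(104.51°) = -0.10970
y = ρ sin φ = 0.43783 × sin(104.51°) = 0.42387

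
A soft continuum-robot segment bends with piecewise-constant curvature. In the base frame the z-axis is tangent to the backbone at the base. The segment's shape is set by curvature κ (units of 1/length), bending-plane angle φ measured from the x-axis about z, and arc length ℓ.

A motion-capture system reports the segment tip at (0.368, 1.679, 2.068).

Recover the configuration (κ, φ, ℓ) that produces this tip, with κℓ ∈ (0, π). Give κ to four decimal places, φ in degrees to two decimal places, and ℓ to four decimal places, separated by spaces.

ρ = √(x²+y²) = √(0.368² + 1.679²) = 1.71886
φ = atan2(y, x) mod 360° = atan2(1.679, 0.368) = 77.6375°
|p|² = ρ² + z² = 1.71886² + 2.068² = 7.23109
κ = 2ρ / |p|² = 2×1.71886 / 7.23109 = 0.47541
θ = 2·atan2(ρ, z) = 2·atan2(1.71886, 2.068) = 1.38692 rad
ℓ = θ/κ = 1.38692/0.47541 = 2.91733

0.4754 77.64 2.9173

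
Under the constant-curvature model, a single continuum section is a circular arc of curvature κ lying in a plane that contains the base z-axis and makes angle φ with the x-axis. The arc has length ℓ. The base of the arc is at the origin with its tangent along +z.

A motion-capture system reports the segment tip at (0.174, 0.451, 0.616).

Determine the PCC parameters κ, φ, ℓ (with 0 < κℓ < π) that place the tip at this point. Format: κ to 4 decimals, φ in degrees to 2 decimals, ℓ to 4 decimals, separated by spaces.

ρ = √(x²+y²) = √(0.174² + 0.451²) = 0.48340
φ = atan2(y, x) mod 360° = atan2(0.451, 0.174) = 68.9029°
|p|² = ρ² + z² = 0.48340² + 0.616² = 0.61313
κ = 2ρ / |p|² = 2×0.48340 / 0.61313 = 1.57682
θ = 2·atan2(ρ, z) = 2·atan2(0.48340, 0.616) = 1.33074 rad
ℓ = θ/κ = 1.33074/1.57682 = 0.84393

1.5768 68.90 0.8439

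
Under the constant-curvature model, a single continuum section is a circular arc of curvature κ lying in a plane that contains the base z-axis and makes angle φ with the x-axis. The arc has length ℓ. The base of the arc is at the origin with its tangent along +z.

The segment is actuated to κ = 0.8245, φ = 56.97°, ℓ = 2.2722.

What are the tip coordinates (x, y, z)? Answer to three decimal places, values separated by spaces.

θ = κ·ℓ = 0.8245 × 2.2722 = 1.87343 rad
ρ = (1 − cos θ)/κ = (1 − -0.29803)/0.8245 = 1.57433
z = sin θ / κ = 0.95456/0.8245 = 1.15774
x = ρ cos φ = 1.57433 × cos(56.97°) = 0.85813
y = ρ sin φ = 1.57433 × sin(56.97°) = 1.31989

0.858 1.320 1.158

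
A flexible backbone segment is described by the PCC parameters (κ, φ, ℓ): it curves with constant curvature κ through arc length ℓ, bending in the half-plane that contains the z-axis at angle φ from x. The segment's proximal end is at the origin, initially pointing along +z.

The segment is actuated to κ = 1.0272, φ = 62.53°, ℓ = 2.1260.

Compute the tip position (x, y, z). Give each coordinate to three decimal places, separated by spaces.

θ = κ·ℓ = 1.0272 × 2.1260 = 2.18383 rad
ρ = (1 − cos θ)/κ = (1 − -0.57535)/1.0272 = 1.53363
z = sin θ / κ = 0.81791/1.0272 = 0.79625
x = ρ cos φ = 1.53363 × cos(62.53°) = 0.70744
y = ρ sin φ = 1.53363 × sin(62.53°) = 1.36072

0.707 1.361 0.796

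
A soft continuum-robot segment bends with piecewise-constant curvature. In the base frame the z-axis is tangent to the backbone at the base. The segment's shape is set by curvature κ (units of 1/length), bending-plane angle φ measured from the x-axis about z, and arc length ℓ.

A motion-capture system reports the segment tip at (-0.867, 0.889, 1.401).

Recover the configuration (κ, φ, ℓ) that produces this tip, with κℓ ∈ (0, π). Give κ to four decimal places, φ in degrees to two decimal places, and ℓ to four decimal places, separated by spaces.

ρ = √(x²+y²) = √(-0.867² + 0.889²) = 1.24178
φ = atan2(y, x) mod 360° = atan2(0.889, -0.867) = 134.2822°
|p|² = ρ² + z² = 1.24178² + 1.401² = 3.50481
κ = 2ρ / |p|² = 2×1.24178 / 3.50481 = 0.70861
θ = 2·atan2(ρ, z) = 2·atan2(1.24178, 1.401) = 1.45045 rad
ℓ = θ/κ = 1.45045/0.70861 = 2.04688

0.7086 134.28 2.0469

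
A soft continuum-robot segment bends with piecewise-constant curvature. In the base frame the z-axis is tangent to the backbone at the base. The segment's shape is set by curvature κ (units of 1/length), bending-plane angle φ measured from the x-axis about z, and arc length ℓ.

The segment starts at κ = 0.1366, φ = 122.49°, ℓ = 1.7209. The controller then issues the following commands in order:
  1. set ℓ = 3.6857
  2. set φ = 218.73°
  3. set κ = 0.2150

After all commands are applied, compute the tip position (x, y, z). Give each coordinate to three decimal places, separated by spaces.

-1.081 -0.867 3.312

initial: κ=0.1366, φ=122.49°, ℓ=1.7209
cmd 1: set ℓ=3.6857 → (κ,φ,ℓ)=(0.1366,122.49°,3.6857) → tip=(-0.4879,0.7662,3.5320)
cmd 2: set φ=218.73° → (κ,φ,ℓ)=(0.1366,218.73°,3.6857) → tip=(-0.7086,-0.5683,3.5320)
cmd 3: set κ=0.2150 → (κ,φ,ℓ)=(0.2150,218.73°,3.6857) → tip=(-1.0808,-0.8668,3.3119)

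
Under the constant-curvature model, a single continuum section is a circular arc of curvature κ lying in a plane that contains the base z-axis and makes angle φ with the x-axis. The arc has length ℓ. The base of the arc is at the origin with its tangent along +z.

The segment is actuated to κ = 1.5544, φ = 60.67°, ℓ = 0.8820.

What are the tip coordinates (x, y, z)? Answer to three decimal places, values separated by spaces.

θ = κ·ℓ = 1.5544 × 0.8820 = 1.37098 rad
ρ = (1 − cos θ)/κ = (1 − 0.19849)/1.5544 = 0.51564
z = sin θ / κ = 0.98010/1.5544 = 0.63053
x = ρ cos φ = 0.51564 × cos(60.67°) = 0.25258
y = ρ sin φ = 0.51564 × sin(60.67°) = 0.44954

0.253 0.450 0.631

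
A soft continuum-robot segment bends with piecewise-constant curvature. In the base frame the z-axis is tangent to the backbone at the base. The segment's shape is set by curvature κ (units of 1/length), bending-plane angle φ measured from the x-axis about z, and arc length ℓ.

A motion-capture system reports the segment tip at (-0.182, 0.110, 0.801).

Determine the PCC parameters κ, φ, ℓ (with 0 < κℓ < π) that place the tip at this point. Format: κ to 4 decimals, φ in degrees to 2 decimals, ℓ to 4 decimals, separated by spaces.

0.6193 148.85 0.8381

ρ = √(x²+y²) = √(-0.182² + 0.110²) = 0.21266
φ = atan2(y, x) mod 360° = atan2(0.110, -0.182) = 148.8514°
|p|² = ρ² + z² = 0.21266² + 0.801² = 0.68683
κ = 2ρ / |p|² = 2×0.21266 / 0.68683 = 0.61925
θ = 2·atan2(ρ, z) = 2·atan2(0.21266, 0.801) = 0.51901 rad
ℓ = θ/κ = 0.51901/0.61925 = 0.83812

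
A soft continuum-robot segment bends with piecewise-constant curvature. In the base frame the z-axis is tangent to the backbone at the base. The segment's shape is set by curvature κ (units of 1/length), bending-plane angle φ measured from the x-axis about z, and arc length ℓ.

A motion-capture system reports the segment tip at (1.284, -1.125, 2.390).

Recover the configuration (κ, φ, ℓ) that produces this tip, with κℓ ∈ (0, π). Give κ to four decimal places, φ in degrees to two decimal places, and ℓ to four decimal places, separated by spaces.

ρ = √(x²+y²) = √(1.284² + -1.125²) = 1.70713
φ = atan2(y, x) mod 360° = atan2(-1.125, 1.284) = 318.7762°
|p|² = ρ² + z² = 1.70713² + 2.390² = 8.62638
κ = 2ρ / |p|² = 2×1.70713 / 8.62638 = 0.39579
θ = 2·atan2(ρ, z) = 2·atan2(1.70713, 2.390) = 1.24049 rad
ℓ = θ/κ = 1.24049/0.39579 = 3.13420

0.3958 318.78 3.1342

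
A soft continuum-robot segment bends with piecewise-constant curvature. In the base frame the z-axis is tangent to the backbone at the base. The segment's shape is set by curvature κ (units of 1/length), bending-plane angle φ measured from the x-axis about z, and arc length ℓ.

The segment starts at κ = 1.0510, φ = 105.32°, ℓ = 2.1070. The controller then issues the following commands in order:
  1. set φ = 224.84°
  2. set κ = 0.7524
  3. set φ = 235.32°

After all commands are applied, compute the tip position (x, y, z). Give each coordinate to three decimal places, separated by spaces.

-0.767 -1.109 1.329

initial: κ=1.0510, φ=105.32°, ℓ=2.1070
cmd 1: set φ=224.84° → (κ,φ,ℓ)=(1.0510,224.84°,2.1070) → tip=(-1.0796,-1.0735,0.7611)
cmd 2: set κ=0.7524 → (κ,φ,ℓ)=(0.7524,224.84°,2.1070) → tip=(-0.9561,-0.9508,1.3289)
cmd 3: set φ=235.32° → (κ,φ,ℓ)=(0.7524,235.32°,2.1070) → tip=(-0.7672,-1.1088,1.3289)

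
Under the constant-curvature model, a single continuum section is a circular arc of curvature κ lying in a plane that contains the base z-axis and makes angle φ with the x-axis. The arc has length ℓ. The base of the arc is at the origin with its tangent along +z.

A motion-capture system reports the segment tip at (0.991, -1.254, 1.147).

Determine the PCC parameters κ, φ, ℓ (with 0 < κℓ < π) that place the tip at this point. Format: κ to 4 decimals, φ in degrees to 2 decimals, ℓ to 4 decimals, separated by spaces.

0.8260 308.32 2.2963

ρ = √(x²+y²) = √(0.991² + -1.254²) = 1.59831
φ = atan2(y, x) mod 360° = atan2(-1.254, 0.991) = 308.3183°
|p|² = ρ² + z² = 1.59831² + 1.147² = 3.87021
κ = 2ρ / |p|² = 2×1.59831 / 3.87021 = 0.82596
θ = 2·atan2(ρ, z) = 2·atan2(1.59831, 1.147) = 1.89667 rad
ℓ = θ/κ = 1.89667/0.82596 = 2.29633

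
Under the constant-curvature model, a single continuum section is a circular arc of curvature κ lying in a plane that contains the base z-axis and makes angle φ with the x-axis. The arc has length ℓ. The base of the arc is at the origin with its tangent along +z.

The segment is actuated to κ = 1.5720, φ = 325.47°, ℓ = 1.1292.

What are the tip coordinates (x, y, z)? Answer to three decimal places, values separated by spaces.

0.630 -0.434 0.623

θ = κ·ℓ = 1.5720 × 1.1292 = 1.77510 rad
ρ = (1 − cos θ)/κ = (1 − -0.20289)/1.5720 = 0.76520
z = sin θ / κ = 0.97920/1.5720 = 0.62290
x = ρ cos φ = 0.76520 × cos(325.47°) = 0.63039
y = ρ sin φ = 0.76520 × sin(325.47°) = -0.43374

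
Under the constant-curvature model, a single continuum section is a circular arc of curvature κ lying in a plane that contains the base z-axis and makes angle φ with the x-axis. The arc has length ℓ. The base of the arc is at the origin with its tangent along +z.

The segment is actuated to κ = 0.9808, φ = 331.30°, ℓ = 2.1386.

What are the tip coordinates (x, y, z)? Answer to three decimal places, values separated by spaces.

1.344 -0.736 0.881

θ = κ·ℓ = 0.9808 × 2.1386 = 2.09754 rad
ρ = (1 − cos θ)/κ = (1 − -0.50272)/0.9808 = 1.53214
z = sin θ / κ = 0.86445/0.9808 = 0.88137
x = ρ cos φ = 1.53214 × cos(331.30°) = 1.34391
y = ρ sin φ = 1.53214 × sin(331.30°) = -0.73577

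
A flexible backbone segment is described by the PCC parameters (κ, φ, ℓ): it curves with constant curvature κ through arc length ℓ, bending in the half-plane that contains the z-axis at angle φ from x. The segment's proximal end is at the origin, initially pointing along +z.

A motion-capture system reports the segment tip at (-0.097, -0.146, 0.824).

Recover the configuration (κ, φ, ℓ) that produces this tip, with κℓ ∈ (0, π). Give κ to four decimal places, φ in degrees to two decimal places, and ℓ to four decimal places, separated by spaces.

ρ = √(x²+y²) = √(-0.097² + -0.146²) = 0.17529
φ = atan2(y, x) mod 360° = atan2(-0.146, -0.097) = 236.4006°
|p|² = ρ² + z² = 0.17529² + 0.824² = 0.70970
κ = 2ρ / |p|² = 2×0.17529 / 0.70970 = 0.49397
θ = 2·atan2(ρ, z) = 2·atan2(0.17529, 0.824) = 0.41920 rad
ℓ = θ/κ = 0.41920/0.49397 = 0.84864

0.4940 236.40 0.8486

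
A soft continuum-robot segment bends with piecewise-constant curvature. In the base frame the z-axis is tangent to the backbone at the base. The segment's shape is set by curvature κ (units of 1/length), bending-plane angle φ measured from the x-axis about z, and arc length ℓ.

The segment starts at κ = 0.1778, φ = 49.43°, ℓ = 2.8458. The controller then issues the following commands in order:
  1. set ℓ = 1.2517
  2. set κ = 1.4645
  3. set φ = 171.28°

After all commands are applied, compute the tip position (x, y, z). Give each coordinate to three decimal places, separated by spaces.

-0.850 0.130 0.659

initial: κ=0.1778, φ=49.43°, ℓ=2.8458
cmd 1: set ℓ=1.2517 → (κ,φ,ℓ)=(0.1778,49.43°,1.2517) → tip=(0.0902,0.1054,1.2414)
cmd 2: set κ=1.4645 → (κ,φ,ℓ)=(1.4645,49.43°,1.2517) → tip=(0.5593,0.6532,0.6595)
cmd 3: set φ=171.28° → (κ,φ,ℓ)=(1.4645,171.28°,1.2517) → tip=(-0.8500,0.1304,0.6595)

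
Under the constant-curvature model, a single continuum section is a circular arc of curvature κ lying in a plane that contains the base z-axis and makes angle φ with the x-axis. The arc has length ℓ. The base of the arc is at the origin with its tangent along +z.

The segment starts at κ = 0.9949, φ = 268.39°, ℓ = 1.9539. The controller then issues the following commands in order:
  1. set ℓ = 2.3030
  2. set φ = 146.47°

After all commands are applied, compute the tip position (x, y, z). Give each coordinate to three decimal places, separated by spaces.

initial: κ=0.9949, φ=268.39°, ℓ=1.9539
cmd 1: set ℓ=2.3030 → (κ,φ,ℓ)=(0.9949,268.39°,2.3030) → tip=(-0.0469,-1.6676,0.7554)
cmd 2: set φ=146.47° → (κ,φ,ℓ)=(0.9949,146.47°,2.3030) → tip=(-1.3906,0.9215,0.7554)

-1.391 0.921 0.755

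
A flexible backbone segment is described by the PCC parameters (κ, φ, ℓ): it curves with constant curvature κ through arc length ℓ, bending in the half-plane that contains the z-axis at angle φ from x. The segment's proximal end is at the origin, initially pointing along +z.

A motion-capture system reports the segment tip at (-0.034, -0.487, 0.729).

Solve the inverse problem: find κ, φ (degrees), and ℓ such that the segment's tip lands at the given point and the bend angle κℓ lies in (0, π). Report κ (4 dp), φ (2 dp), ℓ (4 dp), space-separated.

ρ = √(x²+y²) = √(-0.034² + -0.487²) = 0.48819
φ = atan2(y, x) mod 360° = atan2(-0.487, -0.034) = 266.0064°
|p|² = ρ² + z² = 0.48819² + 0.729² = 0.76977
κ = 2ρ / |p|² = 2×0.48819 / 0.76977 = 1.26840
θ = 2·atan2(ρ, z) = 2·atan2(0.48819, 0.729) = 1.18015 rad
ℓ = θ/κ = 1.18015/1.26840 = 0.93042

1.2684 266.01 0.9304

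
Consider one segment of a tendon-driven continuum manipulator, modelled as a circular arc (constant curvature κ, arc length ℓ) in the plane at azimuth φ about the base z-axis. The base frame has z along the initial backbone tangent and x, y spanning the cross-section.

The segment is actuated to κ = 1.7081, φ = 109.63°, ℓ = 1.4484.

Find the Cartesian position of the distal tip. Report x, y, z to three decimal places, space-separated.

θ = κ·ℓ = 1.7081 × 1.4484 = 2.47401 rad
ρ = (1 − cos θ)/κ = (1 − -0.78532)/1.7081 = 1.04521
z = sin θ / κ = 0.61909/1.7081 = 0.36244
x = ρ cos φ = 1.04521 × cos(109.63°) = -0.35113
y = ρ sin φ = 1.04521 × sin(109.63°) = 0.98446

-0.351 0.984 0.362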